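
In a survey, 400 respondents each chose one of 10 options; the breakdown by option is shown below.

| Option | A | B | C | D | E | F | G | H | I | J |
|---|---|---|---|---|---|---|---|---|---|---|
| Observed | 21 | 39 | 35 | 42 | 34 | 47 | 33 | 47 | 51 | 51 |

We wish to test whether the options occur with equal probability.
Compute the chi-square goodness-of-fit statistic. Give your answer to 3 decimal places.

20.400

Under H₀ each category has probability 1/10, so each expected count is 400/10 = 40.
cat         O        E   (O−E)²/E
A          21       40     9.0250
B          39       40     0.0250
C          35       40     0.6250
D          42       40     0.1000
E          34       40     0.9000
F          47       40     1.2250
G          33       40     1.2250
H          47       40     1.2250
I          51       40     3.0250
J          51       40     3.0250
Sum = 20.400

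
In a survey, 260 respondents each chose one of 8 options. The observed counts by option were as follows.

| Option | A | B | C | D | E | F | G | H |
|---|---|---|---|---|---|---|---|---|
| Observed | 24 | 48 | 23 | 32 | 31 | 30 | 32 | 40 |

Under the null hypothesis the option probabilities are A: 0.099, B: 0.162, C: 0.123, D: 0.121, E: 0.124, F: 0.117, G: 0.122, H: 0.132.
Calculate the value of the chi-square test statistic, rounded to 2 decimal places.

4.47

Expected counts E_i = n·p_i: 260×0.099 = 25.74, 260×0.162 = 42.12, 260×0.123 = 31.98, 260×0.121 = 31.46, 260×0.124 = 32.24, 260×0.117 = 30.42, 260×0.122 = 31.72, 260×0.132 = 34.32.
A: (24 − 25.74)²/25.74 = 3.0276/25.74 = 0.118
B: (48 − 42.12)²/42.12 = 34.5744/42.12 = 0.821
C: (23 − 31.98)²/31.98 = 80.6404/31.98 = 2.522
D: (32 − 31.46)²/31.46 = 0.2916/31.46 = 0.009
E: (31 − 32.24)²/32.24 = 1.5376/32.24 = 0.048
F: (30 − 30.42)²/30.42 = 0.1764/30.42 = 0.006
G: (32 − 31.72)²/31.72 = 0.0784/31.72 = 0.002
H: (40 − 34.32)²/34.32 = 32.2624/34.32 = 0.940
Sum = 4.47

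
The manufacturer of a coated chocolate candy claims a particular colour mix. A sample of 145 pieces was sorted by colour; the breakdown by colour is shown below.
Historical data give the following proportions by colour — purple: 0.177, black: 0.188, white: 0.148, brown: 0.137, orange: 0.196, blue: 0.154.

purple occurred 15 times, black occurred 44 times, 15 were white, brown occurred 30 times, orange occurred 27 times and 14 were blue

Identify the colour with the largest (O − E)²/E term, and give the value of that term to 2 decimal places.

Expected counts E_i = n·p_i: 145×0.177 = 25.665, 145×0.188 = 27.26, 145×0.148 = 21.46, 145×0.137 = 19.865, 145×0.196 = 28.42, 145×0.154 = 22.33.
χ² = (15−25.665)²/25.665 + (44−27.26)²/27.26 + (15−21.46)²/21.46 + (30−19.865)²/19.865 + (27−28.42)²/28.42 + (14−22.33)²/22.33
   = 4.432 + 10.280 + 1.945 + 5.171 + 0.071 + 3.107
The largest term is for black: 10.28.

black, 10.28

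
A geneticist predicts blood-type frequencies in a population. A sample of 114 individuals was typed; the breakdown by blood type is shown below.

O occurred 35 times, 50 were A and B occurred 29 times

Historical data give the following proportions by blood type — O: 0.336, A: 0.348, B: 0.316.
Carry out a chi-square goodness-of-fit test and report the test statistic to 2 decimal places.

4.34

Expected counts E_i = n·p_i: 114×0.336 = 38.304, 114×0.348 = 39.672, 114×0.316 = 36.024.
O: (35 − 38.304)²/38.304 = 10.916416/38.304 = 0.285
A: (50 − 39.672)²/39.672 = 106.667584/39.672 = 2.689
B: (29 − 36.024)²/36.024 = 49.336576/36.024 = 1.370
Sum = 4.34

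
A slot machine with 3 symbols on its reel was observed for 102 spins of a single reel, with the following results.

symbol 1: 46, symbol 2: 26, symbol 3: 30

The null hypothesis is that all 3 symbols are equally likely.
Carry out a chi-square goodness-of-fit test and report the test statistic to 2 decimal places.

6.59

Under H₀ each category has probability 1/3, so each expected count is 102/3 = 34.
symbol 1: (46 − 34)²/34 = 144/34 = 4.235
symbol 2: (26 − 34)²/34 = 64/34 = 1.882
symbol 3: (30 − 34)²/34 = 16/34 = 0.471
Sum = 6.59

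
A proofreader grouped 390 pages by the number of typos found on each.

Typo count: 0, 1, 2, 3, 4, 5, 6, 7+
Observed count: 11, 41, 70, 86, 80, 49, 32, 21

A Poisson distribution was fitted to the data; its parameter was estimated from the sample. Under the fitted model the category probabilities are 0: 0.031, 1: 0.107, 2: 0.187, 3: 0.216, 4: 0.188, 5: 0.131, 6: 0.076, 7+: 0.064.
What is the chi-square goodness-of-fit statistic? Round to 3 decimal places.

1.776

Expected counts E_i = n·p_i: 390×0.031 = 12.09, 390×0.107 = 41.73, 390×0.187 = 72.93, 390×0.216 = 84.24, 390×0.188 = 73.32, 390×0.131 = 51.09, 390×0.076 = 29.64, 390×0.064 = 24.96.
cat         O        E   (O−E)²/E
0          11    12.09     0.0983
1          41    41.73     0.0128
2          70    72.93     0.1177
3          86    84.24     0.0368
4          80    73.32     0.6086
5          49    51.09     0.0855
6          32    29.64     0.1879
7+         21    24.96     0.6283
Sum = 1.776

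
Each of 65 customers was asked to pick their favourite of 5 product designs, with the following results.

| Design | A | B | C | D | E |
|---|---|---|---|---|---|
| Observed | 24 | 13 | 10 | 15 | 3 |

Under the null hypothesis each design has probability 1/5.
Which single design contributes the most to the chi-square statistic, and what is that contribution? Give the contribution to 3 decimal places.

Expected count for each of the 5 categories: 65/5 = 13.
A: (24 − 13)²/13 = 121/13 = 9.3077
B: (13 − 13)²/13 = 0/13 = 0.0000
C: (10 − 13)²/13 = 9/13 = 0.6923
D: (15 − 13)²/13 = 4/13 = 0.3077
E: (3 − 13)²/13 = 100/13 = 7.6923
The largest term is for A: 9.308.

A, 9.308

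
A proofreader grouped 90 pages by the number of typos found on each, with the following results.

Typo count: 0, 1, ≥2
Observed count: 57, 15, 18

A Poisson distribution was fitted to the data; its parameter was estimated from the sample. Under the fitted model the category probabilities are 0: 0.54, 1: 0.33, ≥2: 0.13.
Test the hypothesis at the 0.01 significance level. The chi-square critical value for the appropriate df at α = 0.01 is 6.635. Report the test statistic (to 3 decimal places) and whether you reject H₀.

12.120; reject

Expected counts E_i = n·p_i: 90×0.54 = 48.6, 90×0.33 = 29.7, 90×0.13 = 11.7.
0: (57 − 48.6)²/48.6 = 70.56/48.6 = 1.4519
1: (15 − 29.7)²/29.7 = 216.09/29.7 = 7.2758
≥2: (18 − 11.7)²/11.7 = 39.69/11.7 = 3.3923
Sum = 12.120
df = 1. Since 12.120 > 6.635, we reject H₀.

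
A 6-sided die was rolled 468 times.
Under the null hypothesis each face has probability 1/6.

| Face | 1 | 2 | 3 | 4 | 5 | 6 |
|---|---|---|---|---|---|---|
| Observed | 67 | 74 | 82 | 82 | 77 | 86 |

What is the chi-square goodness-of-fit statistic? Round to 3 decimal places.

Under H₀ each category has probability 1/6, so each expected count is 468/6 = 78.
1: (67 − 78)²/78 = 121/78 = 1.5513
2: (74 − 78)²/78 = 16/78 = 0.2051
3: (82 − 78)²/78 = 16/78 = 0.2051
4: (82 − 78)²/78 = 16/78 = 0.2051
5: (77 − 78)²/78 = 1/78 = 0.0128
6: (86 − 78)²/78 = 64/78 = 0.8205
Sum = 3.000

3.000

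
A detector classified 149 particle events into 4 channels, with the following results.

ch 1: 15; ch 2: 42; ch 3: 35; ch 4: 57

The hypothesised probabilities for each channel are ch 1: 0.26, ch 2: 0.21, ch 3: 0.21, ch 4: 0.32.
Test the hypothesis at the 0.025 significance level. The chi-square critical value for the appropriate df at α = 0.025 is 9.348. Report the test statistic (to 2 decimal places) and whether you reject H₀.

20.48; reject

Expected counts E_i = n·p_i: 149×0.26 = 38.74, 149×0.21 = 31.29, 149×0.21 = 31.29, 149×0.32 = 47.68.
ch 1: (15 − 38.74)²/38.74 = 563.5876/38.74 = 14.548
ch 2: (42 − 31.29)²/31.29 = 114.7041/31.29 = 3.666
ch 3: (35 − 31.29)²/31.29 = 13.7641/31.29 = 0.440
ch 4: (57 − 47.68)²/47.68 = 86.8624/47.68 = 1.822
Sum = 20.48
df = 3. Since 20.48 > 9.348, we reject H₀.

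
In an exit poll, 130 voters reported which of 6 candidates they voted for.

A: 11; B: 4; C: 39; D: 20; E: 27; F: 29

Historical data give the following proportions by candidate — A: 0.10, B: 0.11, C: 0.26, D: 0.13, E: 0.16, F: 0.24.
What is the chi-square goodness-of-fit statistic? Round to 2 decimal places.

11.10

Expected counts E_i = n·p_i: 130×0.10 = 13, 130×0.11 = 14.3, 130×0.26 = 33.8, 130×0.13 = 16.9, 130×0.16 = 20.8, 130×0.24 = 31.2.
A: (11 − 13)²/13 = 4/13 = 0.308
B: (4 − 14.3)²/14.3 = 106.09/14.3 = 7.419
C: (39 − 33.8)²/33.8 = 27.04/33.8 = 0.800
D: (20 − 16.9)²/16.9 = 9.61/16.9 = 0.569
E: (27 − 20.8)²/20.8 = 38.44/20.8 = 1.848
F: (29 − 31.2)²/31.2 = 4.84/31.2 = 0.155
Sum = 11.10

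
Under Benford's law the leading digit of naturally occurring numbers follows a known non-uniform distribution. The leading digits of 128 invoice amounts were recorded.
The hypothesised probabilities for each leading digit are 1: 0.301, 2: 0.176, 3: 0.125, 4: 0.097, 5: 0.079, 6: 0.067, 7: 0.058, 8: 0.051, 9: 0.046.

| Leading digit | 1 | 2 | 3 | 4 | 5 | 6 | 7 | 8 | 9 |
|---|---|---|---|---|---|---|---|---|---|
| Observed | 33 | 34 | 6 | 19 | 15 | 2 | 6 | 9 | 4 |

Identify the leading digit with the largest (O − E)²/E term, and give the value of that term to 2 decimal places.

Expected counts E_i = n·p_i: 128×0.301 = 38.528, 128×0.176 = 22.528, 128×0.125 = 16, 128×0.097 = 12.416, 128×0.079 = 10.112, 128×0.067 = 8.576, 128×0.058 = 7.424, 128×0.051 = 6.528, 128×0.046 = 5.888.
1: (33 − 38.528)²/38.528 = 30.558784/38.528 = 0.793
2: (34 − 22.528)²/22.528 = 131.606784/22.528 = 5.842
3: (6 − 16)²/16 = 100/16 = 6.250
4: (19 − 12.416)²/12.416 = 43.349056/12.416 = 3.491
5: (15 − 10.112)²/10.112 = 23.892544/10.112 = 2.363
6: (2 − 8.576)²/8.576 = 43.243776/8.576 = 5.042
7: (6 − 7.424)²/7.424 = 2.027776/7.424 = 0.273
8: (9 − 6.528)²/6.528 = 6.110784/6.528 = 0.936
9: (4 − 5.888)²/5.888 = 3.564544/5.888 = 0.605
The largest term is for 3: 6.25.

3, 6.25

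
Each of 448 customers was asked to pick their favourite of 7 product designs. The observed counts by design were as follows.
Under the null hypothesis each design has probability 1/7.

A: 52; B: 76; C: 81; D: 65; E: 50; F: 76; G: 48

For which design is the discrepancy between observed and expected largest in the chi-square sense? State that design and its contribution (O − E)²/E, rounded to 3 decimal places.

Under H₀ each category has probability 1/7, so each expected count is 448/7 = 64.
χ² = (52−64)²/64 + (76−64)²/64 + (81−64)²/64 + (65−64)²/64 + (50−64)²/64 + (76−64)²/64 + (48−64)²/64
   = 2.2500 + 2.2500 + 4.5156 + 0.0156 + 3.0625 + 2.2500 + 4.0000
The largest term is for C: 4.516.

C, 4.516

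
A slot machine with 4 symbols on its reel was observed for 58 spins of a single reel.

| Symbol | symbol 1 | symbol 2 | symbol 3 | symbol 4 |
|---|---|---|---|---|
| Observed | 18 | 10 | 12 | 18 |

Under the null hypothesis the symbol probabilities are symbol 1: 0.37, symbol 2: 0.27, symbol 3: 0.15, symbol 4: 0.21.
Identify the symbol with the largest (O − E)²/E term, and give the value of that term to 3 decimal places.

symbol 4, 2.781

Expected counts E_i = n·p_i: 58×0.37 = 21.46, 58×0.27 = 15.66, 58×0.15 = 8.7, 58×0.21 = 12.18.
symbol 1: (18 − 21.46)²/21.46 = 11.9716/21.46 = 0.5579
symbol 2: (10 − 15.66)²/15.66 = 32.0356/15.66 = 2.0457
symbol 3: (12 − 8.7)²/8.7 = 10.89/8.7 = 1.2517
symbol 4: (18 − 12.18)²/12.18 = 33.8724/12.18 = 2.7810
The largest term is for symbol 4: 2.781.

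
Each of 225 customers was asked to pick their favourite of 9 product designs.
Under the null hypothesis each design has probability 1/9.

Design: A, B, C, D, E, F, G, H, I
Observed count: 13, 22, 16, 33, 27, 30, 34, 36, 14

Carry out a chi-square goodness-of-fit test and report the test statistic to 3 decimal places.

26.000

Expected count for each of the 9 categories: 225/9 = 25.
A: (13 − 25)²/25 = 144/25 = 5.7600
B: (22 − 25)²/25 = 9/25 = 0.3600
C: (16 − 25)²/25 = 81/25 = 3.2400
D: (33 − 25)²/25 = 64/25 = 2.5600
E: (27 − 25)²/25 = 4/25 = 0.1600
F: (30 − 25)²/25 = 25/25 = 1.0000
G: (34 − 25)²/25 = 81/25 = 3.2400
H: (36 − 25)²/25 = 121/25 = 4.8400
I: (14 − 25)²/25 = 121/25 = 4.8400
Sum = 26.000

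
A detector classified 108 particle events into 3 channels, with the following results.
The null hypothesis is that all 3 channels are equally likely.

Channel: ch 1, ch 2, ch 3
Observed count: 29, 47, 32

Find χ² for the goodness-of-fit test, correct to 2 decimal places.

5.17

Under H₀ each category has probability 1/3, so each expected count is 108/3 = 36.
cat         O        E   (O−E)²/E
ch 1       29       36      1.361
ch 2       47       36      3.361
ch 3       32       36      0.444
Sum = 5.17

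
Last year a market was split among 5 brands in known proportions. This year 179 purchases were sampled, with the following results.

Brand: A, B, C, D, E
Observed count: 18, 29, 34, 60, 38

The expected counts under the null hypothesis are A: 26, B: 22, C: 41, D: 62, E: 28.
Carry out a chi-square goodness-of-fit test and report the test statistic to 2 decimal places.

cat         O        E   (O−E)²/E
A          18       26      2.462
B          29       22      2.227
C          34       41      1.195
D          60       62      0.065
E          38       28      3.571
Sum = 9.52

9.52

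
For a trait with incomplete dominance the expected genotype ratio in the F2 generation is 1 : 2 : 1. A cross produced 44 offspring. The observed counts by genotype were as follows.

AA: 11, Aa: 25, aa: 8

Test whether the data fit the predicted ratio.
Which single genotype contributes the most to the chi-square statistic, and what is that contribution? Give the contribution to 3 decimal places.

Ratio total = 4. Expected counts: 44×1/4 = 11, 44×2/4 = 22, 44×1/4 = 11.
χ² = (11−11)²/11 + (25−22)²/22 + (8−11)²/11
   = 0.0000 + 0.4091 + 0.8182
The largest term is for aa: 0.818.

aa, 0.818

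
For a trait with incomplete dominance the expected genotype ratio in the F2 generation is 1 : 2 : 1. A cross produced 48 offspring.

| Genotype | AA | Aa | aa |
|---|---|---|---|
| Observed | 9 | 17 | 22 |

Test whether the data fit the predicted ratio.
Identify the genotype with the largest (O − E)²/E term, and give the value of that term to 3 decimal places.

Ratio total = 4. Expected counts: 48×1/4 = 12, 48×2/4 = 24, 48×1/4 = 12.
cat         O        E   (O−E)²/E
AA          9       12     0.7500
Aa         17       24     2.0417
aa         22       12     8.3333
The largest term is for aa: 8.333.

aa, 8.333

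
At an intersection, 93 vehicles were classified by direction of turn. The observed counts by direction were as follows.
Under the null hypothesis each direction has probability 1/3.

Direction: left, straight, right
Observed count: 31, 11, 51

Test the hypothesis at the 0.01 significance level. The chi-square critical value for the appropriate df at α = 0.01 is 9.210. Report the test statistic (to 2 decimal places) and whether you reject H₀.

Under H₀ each category has probability 1/3, so each expected count is 93/3 = 31.
χ² = (31−31)²/31 + (11−31)²/31 + (51−31)²/31
   = 0.000 + 12.903 + 12.903
Sum = 25.81
df = 2. Since 25.81 > 9.210, we reject H₀.

25.81; reject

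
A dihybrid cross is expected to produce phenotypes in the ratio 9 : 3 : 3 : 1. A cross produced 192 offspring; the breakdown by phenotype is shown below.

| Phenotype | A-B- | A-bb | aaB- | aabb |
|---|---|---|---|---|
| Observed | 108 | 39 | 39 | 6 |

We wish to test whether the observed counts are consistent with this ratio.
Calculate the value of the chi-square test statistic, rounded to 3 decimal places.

Ratio total = 16. Expected counts: 192×9/16 = 108, 192×3/16 = 36, 192×3/16 = 36, 192×1/16 = 12.
A-B-: (108 − 108)²/108 = 0/108 = 0.0000
A-bb: (39 − 36)²/36 = 9/36 = 0.2500
aaB-: (39 − 36)²/36 = 9/36 = 0.2500
aabb: (6 − 12)²/12 = 36/12 = 3.0000
Sum = 3.500

3.500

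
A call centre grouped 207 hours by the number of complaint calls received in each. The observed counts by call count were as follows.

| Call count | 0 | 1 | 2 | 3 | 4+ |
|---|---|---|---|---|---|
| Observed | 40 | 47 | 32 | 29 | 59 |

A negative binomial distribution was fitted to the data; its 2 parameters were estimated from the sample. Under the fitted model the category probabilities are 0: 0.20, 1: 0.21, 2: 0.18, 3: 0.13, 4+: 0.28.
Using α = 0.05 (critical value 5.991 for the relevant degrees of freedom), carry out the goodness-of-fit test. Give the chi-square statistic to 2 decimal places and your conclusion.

Expected counts E_i = n·p_i: 207×0.20 = 41.4, 207×0.21 = 43.47, 207×0.18 = 37.26, 207×0.13 = 26.91, 207×0.28 = 57.96.
0: (40 − 41.4)²/41.4 = 1.96/41.4 = 0.047
1: (47 − 43.47)²/43.47 = 12.4609/43.47 = 0.287
2: (32 − 37.26)²/37.26 = 27.6676/37.26 = 0.743
3: (29 − 26.91)²/26.91 = 4.3681/26.91 = 0.162
4+: (59 − 57.96)²/57.96 = 1.0816/57.96 = 0.019
Sum = 1.26
df = 2. Since 1.26 < 5.991, we do not reject H₀.

1.26; do not reject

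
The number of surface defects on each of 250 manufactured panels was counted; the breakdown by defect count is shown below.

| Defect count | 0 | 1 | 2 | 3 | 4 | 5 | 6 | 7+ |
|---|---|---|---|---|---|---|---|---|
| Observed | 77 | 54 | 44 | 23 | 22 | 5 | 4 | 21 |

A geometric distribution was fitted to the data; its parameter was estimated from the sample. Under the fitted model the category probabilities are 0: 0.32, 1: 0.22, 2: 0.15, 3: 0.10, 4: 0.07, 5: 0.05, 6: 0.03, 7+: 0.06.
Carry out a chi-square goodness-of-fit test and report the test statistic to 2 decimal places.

Expected counts E_i = n·p_i: 250×0.32 = 80, 250×0.22 = 55, 250×0.15 = 37.5, 250×0.10 = 25, 250×0.07 = 17.5, 250×0.05 = 12.5, 250×0.03 = 7.5, 250×0.06 = 15.
χ² = (77−80)²/80 + (54−55)²/55 + (44−37.5)²/37.5 + (23−25)²/25 + (22−17.5)²/17.5 + (5−12.5)²/12.5 + (4−7.5)²/7.5 + (21−15)²/15
   = 0.113 + 0.018 + 1.127 + 0.160 + 1.157 + 4.500 + 1.633 + 2.400
Sum = 11.11

11.11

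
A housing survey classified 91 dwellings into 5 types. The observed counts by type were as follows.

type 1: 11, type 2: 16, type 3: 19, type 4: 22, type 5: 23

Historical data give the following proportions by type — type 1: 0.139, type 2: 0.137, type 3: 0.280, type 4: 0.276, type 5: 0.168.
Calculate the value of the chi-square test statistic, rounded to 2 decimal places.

7.14

Expected counts E_i = n·p_i: 91×0.139 = 12.649, 91×0.137 = 12.467, 91×0.280 = 25.48, 91×0.276 = 25.116, 91×0.168 = 15.288.
type 1: (11 − 12.649)²/12.649 = 2.719201/12.649 = 0.215
type 2: (16 − 12.467)²/12.467 = 12.482089/12.467 = 1.001
type 3: (19 − 25.48)²/25.48 = 41.9904/25.48 = 1.648
type 4: (22 − 25.116)²/25.116 = 9.709456/25.116 = 0.387
type 5: (23 − 15.288)²/15.288 = 59.474944/15.288 = 3.890
Sum = 7.14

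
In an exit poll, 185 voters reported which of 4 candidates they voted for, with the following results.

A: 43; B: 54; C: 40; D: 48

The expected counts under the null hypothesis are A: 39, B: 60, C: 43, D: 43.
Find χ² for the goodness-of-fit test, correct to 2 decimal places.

A: (43 − 39)²/39 = 16/39 = 0.410
B: (54 − 60)²/60 = 36/60 = 0.600
C: (40 − 43)²/43 = 9/43 = 0.209
D: (48 − 43)²/43 = 25/43 = 0.581
Sum = 1.80

1.80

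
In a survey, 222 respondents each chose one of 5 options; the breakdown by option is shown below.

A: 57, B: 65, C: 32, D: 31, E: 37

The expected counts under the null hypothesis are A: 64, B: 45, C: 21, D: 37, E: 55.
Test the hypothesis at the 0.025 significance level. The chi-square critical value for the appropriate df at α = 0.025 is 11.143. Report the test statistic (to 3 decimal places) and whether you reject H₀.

cat         O        E   (O−E)²/E
A          57       64     0.7656
B          65       45     8.8889
C          32       21     5.7619
D          31       37     0.9730
E          37       55     5.8909
Sum = 22.280
df = 4. Since 22.280 > 11.143, we reject H₀.

22.280; reject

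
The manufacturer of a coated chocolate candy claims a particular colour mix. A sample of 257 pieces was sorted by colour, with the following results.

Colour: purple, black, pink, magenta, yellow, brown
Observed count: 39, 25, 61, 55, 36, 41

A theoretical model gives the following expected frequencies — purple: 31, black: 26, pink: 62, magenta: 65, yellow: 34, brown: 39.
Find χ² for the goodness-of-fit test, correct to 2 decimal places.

purple: (39 − 31)²/31 = 64/31 = 2.065
black: (25 − 26)²/26 = 1/26 = 0.038
pink: (61 − 62)²/62 = 1/62 = 0.016
magenta: (55 − 65)²/65 = 100/65 = 1.538
yellow: (36 − 34)²/34 = 4/34 = 0.118
brown: (41 − 39)²/39 = 4/39 = 0.103
Sum = 3.88

3.88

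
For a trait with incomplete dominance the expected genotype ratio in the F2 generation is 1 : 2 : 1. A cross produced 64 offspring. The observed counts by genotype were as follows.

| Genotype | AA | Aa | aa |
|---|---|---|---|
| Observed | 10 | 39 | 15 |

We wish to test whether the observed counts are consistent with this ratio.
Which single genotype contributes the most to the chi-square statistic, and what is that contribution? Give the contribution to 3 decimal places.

Ratio total = 4. Expected counts: 64×1/4 = 16, 64×2/4 = 32, 64×1/4 = 16.
χ² = (10−16)²/16 + (39−32)²/32 + (15−16)²/16
   = 2.2500 + 1.5313 + 0.0625
The largest term is for AA: 2.250.

AA, 2.250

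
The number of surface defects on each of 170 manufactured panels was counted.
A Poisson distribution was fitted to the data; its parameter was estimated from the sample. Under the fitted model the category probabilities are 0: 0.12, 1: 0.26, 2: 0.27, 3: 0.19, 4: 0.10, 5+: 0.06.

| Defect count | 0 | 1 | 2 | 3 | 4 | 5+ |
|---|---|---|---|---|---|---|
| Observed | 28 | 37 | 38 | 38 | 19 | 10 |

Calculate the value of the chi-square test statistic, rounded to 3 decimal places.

Expected counts E_i = n·p_i: 170×0.12 = 20.4, 170×0.26 = 44.2, 170×0.27 = 45.9, 170×0.19 = 32.3, 170×0.10 = 17, 170×0.06 = 10.2.
cat         O        E   (O−E)²/E
0          28     20.4     2.8314
1          37     44.2     1.1729
2          38     45.9     1.3597
3          38     32.3     1.0059
4          19       17     0.2353
5+         10     10.2     0.0039
Sum = 6.609

6.609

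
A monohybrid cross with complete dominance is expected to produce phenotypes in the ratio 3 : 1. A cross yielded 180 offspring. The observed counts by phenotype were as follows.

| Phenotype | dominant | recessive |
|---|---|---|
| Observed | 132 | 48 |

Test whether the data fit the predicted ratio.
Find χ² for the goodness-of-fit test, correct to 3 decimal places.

0.267

Ratio total = 4. Expected counts: 180×3/4 = 135, 180×1/4 = 45.
χ² = (132−135)²/135 + (48−45)²/45
   = 0.0667 + 0.2000
Sum = 0.267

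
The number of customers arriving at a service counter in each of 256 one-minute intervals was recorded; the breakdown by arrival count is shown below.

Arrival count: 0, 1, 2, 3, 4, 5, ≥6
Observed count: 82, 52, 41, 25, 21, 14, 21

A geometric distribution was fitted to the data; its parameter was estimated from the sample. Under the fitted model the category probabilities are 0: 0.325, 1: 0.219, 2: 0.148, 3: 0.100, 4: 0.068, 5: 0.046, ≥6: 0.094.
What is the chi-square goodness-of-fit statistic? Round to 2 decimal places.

2.13

Expected counts E_i = n·p_i: 256×0.325 = 83.2, 256×0.219 = 56.064, 256×0.148 = 37.888, 256×0.100 = 25.6, 256×0.068 = 17.408, 256×0.046 = 11.776, 256×0.094 = 24.064.
cat         O        E   (O−E)²/E
0          82     83.2      0.017
1          52   56.064      0.295
2          41   37.888      0.256
3          25     25.6      0.014
4          21   17.408      0.741
5          14   11.776      0.420
≥6         21   24.064      0.390
Sum = 2.13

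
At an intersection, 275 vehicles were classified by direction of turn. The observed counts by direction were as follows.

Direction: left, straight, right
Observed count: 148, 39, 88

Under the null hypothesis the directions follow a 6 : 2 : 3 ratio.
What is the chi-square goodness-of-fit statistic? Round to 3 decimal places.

4.700

Ratio total = 11. Expected counts: 275×6/11 = 150, 275×2/11 = 50, 275×3/11 = 75.
cat           O        E   (O−E)²/E
left        148      150     0.0267
straight     39       50     2.4200
right        88       75     2.2533
Sum = 4.700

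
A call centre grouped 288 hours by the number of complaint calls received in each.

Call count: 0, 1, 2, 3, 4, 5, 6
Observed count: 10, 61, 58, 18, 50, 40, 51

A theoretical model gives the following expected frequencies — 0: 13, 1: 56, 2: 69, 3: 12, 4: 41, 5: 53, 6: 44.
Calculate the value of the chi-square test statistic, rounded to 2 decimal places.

12.17

cat         O        E   (O−E)²/E
0          10       13      0.692
1          61       56      0.446
2          58       69      1.754
3          18       12      3.000
4          50       41      1.976
5          40       53      3.189
6          51       44      1.114
Sum = 12.17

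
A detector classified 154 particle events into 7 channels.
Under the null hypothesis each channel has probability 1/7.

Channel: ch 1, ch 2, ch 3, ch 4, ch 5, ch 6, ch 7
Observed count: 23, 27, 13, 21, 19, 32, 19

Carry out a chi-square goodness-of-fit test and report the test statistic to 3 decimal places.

Under H₀ each category has probability 1/7, so each expected count is 154/7 = 22.
cat         O        E   (O−E)²/E
ch 1       23       22     0.0455
ch 2       27       22     1.1364
ch 3       13       22     3.6818
ch 4       21       22     0.0455
ch 5       19       22     0.4091
ch 6       32       22     4.5455
ch 7       19       22     0.4091
Sum = 10.273

10.273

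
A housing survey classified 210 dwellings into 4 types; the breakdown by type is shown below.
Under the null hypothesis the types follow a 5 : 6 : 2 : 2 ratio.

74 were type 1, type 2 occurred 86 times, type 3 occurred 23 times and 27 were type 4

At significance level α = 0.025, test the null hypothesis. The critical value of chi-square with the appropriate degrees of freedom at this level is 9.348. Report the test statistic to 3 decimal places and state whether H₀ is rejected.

Ratio total = 15. Expected counts: 210×5/15 = 70, 210×6/15 = 84, 210×2/15 = 28, 210×2/15 = 28.
χ² = (74−70)²/70 + (86−84)²/84 + (23−28)²/28 + (27−28)²/28
   = 0.2286 + 0.0476 + 0.8929 + 0.0357
Sum = 1.205
df = 3. Since 1.205 < 9.348, we do not reject H₀.

1.205; do not reject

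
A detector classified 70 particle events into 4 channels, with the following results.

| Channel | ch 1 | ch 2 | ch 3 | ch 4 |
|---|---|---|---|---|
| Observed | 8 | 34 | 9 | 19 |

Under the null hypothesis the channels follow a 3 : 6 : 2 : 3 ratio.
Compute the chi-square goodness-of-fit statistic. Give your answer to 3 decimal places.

4.967

Ratio total = 14. Expected counts: 70×3/14 = 15, 70×6/14 = 30, 70×2/14 = 10, 70×3/14 = 15.
ch 1: (8 − 15)²/15 = 49/15 = 3.2667
ch 2: (34 − 30)²/30 = 16/30 = 0.5333
ch 3: (9 − 10)²/10 = 1/10 = 0.1000
ch 4: (19 − 15)²/15 = 16/15 = 1.0667
Sum = 4.967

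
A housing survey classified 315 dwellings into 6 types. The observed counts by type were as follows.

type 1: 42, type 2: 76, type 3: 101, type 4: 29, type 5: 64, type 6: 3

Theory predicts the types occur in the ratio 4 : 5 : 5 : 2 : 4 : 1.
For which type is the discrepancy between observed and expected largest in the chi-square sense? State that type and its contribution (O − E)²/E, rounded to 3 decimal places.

Ratio total = 21. Expected counts: 315×4/21 = 60, 315×5/21 = 75, 315×5/21 = 75, 315×2/21 = 30, 315×4/21 = 60, 315×1/21 = 15.
χ² = (42−60)²/60 + (76−75)²/75 + (101−75)²/75 + (29−30)²/30 + (64−60)²/60 + (3−15)²/15
   = 5.4000 + 0.0133 + 9.0133 + 0.0333 + 0.2667 + 9.6000
The largest term is for type 6: 9.600.

type 6, 9.600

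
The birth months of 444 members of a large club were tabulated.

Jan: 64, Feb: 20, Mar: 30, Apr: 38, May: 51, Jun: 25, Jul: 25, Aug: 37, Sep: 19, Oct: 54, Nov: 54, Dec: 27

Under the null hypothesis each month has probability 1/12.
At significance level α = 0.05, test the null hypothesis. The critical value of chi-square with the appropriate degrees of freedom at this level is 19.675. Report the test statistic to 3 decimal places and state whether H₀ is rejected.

Under H₀ each category has probability 1/12, so each expected count is 444/12 = 37.
χ² = (64−37)²/37 + (20−37)²/37 + (30−37)²/37 + (38−37)²/37 + (51−37)²/37 + (25−37)²/37 + (25−37)²/37 + (37−37)²/37 + (19−37)²/37 + (54−37)²/37 + (54−37)²/37 + (27−37)²/37
   = 19.7027 + 7.8108 + 1.3243 + 0.0270 + 5.2973 + 3.8919 + 3.8919 + 0.0000 + 8.7568 + 7.8108 + 7.8108 + 2.7027
Sum = 69.027
df = 11. Since 69.027 > 19.675, we reject H₀.

69.027; reject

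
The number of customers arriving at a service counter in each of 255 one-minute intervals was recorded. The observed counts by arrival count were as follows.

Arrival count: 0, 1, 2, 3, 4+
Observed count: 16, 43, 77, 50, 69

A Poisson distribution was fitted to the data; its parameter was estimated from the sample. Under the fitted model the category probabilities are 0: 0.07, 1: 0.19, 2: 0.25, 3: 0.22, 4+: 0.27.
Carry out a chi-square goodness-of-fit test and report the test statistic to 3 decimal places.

Expected counts E_i = n·p_i: 255×0.07 = 17.85, 255×0.19 = 48.45, 255×0.25 = 63.75, 255×0.22 = 56.1, 255×0.27 = 68.85.
cat         O        E   (O−E)²/E
0          16    17.85     0.1917
1          43    48.45     0.6131
2          77    63.75     2.7539
3          50     56.1     0.6633
4+         69    68.85     0.0003
Sum = 4.222

4.222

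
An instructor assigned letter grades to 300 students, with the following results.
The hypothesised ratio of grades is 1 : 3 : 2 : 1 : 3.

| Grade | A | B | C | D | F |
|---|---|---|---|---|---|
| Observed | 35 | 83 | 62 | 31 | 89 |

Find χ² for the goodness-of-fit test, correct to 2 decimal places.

Ratio total = 10. Expected counts: 300×1/10 = 30, 300×3/10 = 90, 300×2/10 = 60, 300×1/10 = 30, 300×3/10 = 90.
A: (35 − 30)²/30 = 25/30 = 0.833
B: (83 − 90)²/90 = 49/90 = 0.544
C: (62 − 60)²/60 = 4/60 = 0.067
D: (31 − 30)²/30 = 1/30 = 0.033
F: (89 − 90)²/90 = 1/90 = 0.011
Sum = 1.49

1.49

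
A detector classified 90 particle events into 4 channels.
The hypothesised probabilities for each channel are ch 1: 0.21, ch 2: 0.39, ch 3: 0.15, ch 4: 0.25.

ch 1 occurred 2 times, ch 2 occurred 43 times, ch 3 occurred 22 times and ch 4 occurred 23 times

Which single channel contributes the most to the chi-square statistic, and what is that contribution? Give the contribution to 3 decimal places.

Expected counts E_i = n·p_i: 90×0.21 = 18.9, 90×0.39 = 35.1, 90×0.15 = 13.5, 90×0.25 = 22.5.
cat         O        E   (O−E)²/E
ch 1        2     18.9    15.1116
ch 2       43     35.1     1.7781
ch 3       22     13.5     5.3519
ch 4       23     22.5     0.0111
The largest term is for ch 1: 15.112.

ch 1, 15.112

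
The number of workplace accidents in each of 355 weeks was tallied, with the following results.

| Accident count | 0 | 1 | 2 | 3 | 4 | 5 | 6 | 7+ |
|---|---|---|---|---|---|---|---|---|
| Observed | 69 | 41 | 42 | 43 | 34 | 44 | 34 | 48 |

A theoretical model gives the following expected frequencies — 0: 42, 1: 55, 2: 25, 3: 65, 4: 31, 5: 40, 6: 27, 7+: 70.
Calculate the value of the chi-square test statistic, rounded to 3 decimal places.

cat         O        E   (O−E)²/E
0          69       42    17.3571
1          41       55     3.5636
2          42       25    11.5600
3          43       65     7.4462
4          34       31     0.2903
5          44       40     0.4000
6          34       27     1.8148
7+         48       70     6.9143
Sum = 49.346

49.346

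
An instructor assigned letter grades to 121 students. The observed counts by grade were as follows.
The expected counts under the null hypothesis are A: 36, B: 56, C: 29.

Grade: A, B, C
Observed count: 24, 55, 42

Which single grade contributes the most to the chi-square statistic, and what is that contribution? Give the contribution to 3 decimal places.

C, 5.828

cat         O        E   (O−E)²/E
A          24       36     4.0000
B          55       56     0.0179
C          42       29     5.8276
The largest term is for C: 5.828.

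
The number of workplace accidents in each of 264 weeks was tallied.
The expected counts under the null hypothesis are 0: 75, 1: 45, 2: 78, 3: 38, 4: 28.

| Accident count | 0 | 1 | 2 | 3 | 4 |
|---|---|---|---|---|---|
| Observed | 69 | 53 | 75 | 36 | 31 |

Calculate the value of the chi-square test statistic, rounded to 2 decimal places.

2.44

cat         O        E   (O−E)²/E
0          69       75      0.480
1          53       45      1.422
2          75       78      0.115
3          36       38      0.105
4          31       28      0.321
Sum = 2.44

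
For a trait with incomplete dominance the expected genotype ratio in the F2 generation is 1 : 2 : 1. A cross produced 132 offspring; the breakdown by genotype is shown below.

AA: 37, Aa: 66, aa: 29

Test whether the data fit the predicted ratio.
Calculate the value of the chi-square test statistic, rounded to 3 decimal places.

Ratio total = 4. Expected counts: 132×1/4 = 33, 132×2/4 = 66, 132×1/4 = 33.
AA: (37 − 33)²/33 = 16/33 = 0.4848
Aa: (66 − 66)²/66 = 0/66 = 0.0000
aa: (29 − 33)²/33 = 16/33 = 0.4848
Sum = 0.970

0.970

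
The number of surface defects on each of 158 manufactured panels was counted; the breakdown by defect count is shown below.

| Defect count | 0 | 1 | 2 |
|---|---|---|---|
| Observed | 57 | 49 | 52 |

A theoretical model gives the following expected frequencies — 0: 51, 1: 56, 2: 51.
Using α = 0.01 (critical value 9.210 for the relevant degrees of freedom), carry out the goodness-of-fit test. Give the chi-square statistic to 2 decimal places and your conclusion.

1.60; do not reject

χ² = (57−51)²/51 + (49−56)²/56 + (52−51)²/51
   = 0.706 + 0.875 + 0.020
Sum = 1.60
df = 2. Since 1.60 < 9.210, we do not reject H₀.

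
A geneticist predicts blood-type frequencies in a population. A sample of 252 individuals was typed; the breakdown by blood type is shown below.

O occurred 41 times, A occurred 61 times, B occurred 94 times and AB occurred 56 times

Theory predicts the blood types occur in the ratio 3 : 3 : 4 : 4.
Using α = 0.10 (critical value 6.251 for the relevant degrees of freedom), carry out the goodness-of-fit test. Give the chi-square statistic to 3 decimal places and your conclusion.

14.315; reject

Ratio total = 14. Expected counts: 252×3/14 = 54, 252×3/14 = 54, 252×4/14 = 72, 252×4/14 = 72.
O: (41 − 54)²/54 = 169/54 = 3.1296
A: (61 − 54)²/54 = 49/54 = 0.9074
B: (94 − 72)²/72 = 484/72 = 6.7222
AB: (56 − 72)²/72 = 256/72 = 3.5556
Sum = 14.315
df = 3. Since 14.315 > 6.251, we reject H₀.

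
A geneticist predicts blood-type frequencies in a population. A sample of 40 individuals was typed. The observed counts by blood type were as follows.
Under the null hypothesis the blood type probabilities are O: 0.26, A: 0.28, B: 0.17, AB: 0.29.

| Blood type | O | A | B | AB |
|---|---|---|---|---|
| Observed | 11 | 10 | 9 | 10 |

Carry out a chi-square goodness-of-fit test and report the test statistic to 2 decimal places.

Expected counts E_i = n·p_i: 40×0.26 = 10.4, 40×0.28 = 11.2, 40×0.17 = 6.8, 40×0.29 = 11.6.
O: (11 − 10.4)²/10.4 = 0.36/10.4 = 0.035
A: (10 − 11.2)²/11.2 = 1.44/11.2 = 0.129
B: (9 − 6.8)²/6.8 = 4.84/6.8 = 0.712
AB: (10 − 11.6)²/11.6 = 2.56/11.6 = 0.221
Sum = 1.10

1.10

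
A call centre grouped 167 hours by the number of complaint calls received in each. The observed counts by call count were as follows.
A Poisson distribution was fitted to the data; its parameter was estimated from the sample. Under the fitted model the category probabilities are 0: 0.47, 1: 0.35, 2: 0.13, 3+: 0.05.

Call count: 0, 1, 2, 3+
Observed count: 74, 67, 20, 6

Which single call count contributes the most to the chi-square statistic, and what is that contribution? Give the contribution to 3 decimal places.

Expected counts E_i = n·p_i: 167×0.47 = 78.49, 167×0.35 = 58.45, 167×0.13 = 21.71, 167×0.05 = 8.35.
cat         O        E   (O−E)²/E
0          74    78.49     0.2568
1          67    58.45     1.2507
2          20    21.71     0.1347
3+          6     8.35     0.6614
The largest term is for 1: 1.251.

1, 1.251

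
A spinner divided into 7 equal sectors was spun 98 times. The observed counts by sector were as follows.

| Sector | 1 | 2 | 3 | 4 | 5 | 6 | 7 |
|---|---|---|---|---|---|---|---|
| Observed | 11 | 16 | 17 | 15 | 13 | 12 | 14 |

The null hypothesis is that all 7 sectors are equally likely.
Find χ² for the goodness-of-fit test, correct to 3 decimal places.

2.000

Expected count for each of the 7 categories: 98/7 = 14.
cat         O        E   (O−E)²/E
1          11       14     0.6429
2          16       14     0.2857
3          17       14     0.6429
4          15       14     0.0714
5          13       14     0.0714
6          12       14     0.2857
7          14       14     0.0000
Sum = 2.000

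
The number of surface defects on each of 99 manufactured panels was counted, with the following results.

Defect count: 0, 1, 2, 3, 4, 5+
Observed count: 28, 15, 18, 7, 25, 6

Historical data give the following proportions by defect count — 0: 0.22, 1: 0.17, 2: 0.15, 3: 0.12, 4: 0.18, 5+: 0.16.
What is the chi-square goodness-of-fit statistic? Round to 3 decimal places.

Expected counts E_i = n·p_i: 99×0.22 = 21.78, 99×0.17 = 16.83, 99×0.15 = 14.85, 99×0.12 = 11.88, 99×0.18 = 17.82, 99×0.16 = 15.84.
0: (28 − 21.78)²/21.78 = 38.6884/21.78 = 1.7763
1: (15 − 16.83)²/16.83 = 3.3489/16.83 = 0.1990
2: (18 − 14.85)²/14.85 = 9.9225/14.85 = 0.6682
3: (7 − 11.88)²/11.88 = 23.8144/11.88 = 2.0046
4: (25 − 17.82)²/17.82 = 51.5524/17.82 = 2.8930
5+: (6 − 15.84)²/15.84 = 96.8256/15.84 = 6.1127
Sum = 13.654

13.654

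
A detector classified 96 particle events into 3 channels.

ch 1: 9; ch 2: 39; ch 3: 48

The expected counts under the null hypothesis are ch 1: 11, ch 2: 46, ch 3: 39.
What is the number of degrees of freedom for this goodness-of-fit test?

There are k = 3 categories and no parameters were estimated from the data, so df = 3 − 1 = 2.

2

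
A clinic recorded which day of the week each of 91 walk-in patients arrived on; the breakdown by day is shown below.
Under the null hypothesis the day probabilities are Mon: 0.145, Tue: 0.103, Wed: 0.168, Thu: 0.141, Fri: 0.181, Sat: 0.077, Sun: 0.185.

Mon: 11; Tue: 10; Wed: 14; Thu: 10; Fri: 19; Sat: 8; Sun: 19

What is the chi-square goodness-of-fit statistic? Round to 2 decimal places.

1.95

Expected counts E_i = n·p_i: 91×0.145 = 13.195, 91×0.103 = 9.373, 91×0.168 = 15.288, 91×0.141 = 12.831, 91×0.181 = 16.471, 91×0.077 = 7.007, 91×0.185 = 16.835.
χ² = (11−13.195)²/13.195 + (10−9.373)²/9.373 + (14−15.288)²/15.288 + (10−12.831)²/12.831 + (19−16.471)²/16.471 + (8−7.007)²/7.007 + (19−16.835)²/16.835
   = 0.365 + 0.042 + 0.109 + 0.625 + 0.388 + 0.141 + 0.278
Sum = 1.95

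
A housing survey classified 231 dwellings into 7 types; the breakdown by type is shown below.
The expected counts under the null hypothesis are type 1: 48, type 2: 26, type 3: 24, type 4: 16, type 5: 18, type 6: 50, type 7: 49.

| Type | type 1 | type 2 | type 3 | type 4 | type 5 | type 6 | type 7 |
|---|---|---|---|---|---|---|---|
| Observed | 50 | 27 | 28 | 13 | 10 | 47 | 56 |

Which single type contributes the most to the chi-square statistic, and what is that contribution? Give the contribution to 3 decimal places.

cat         O        E   (O−E)²/E
type 1     50       48     0.0833
type 2     27       26     0.0385
type 3     28       24     0.6667
type 4     13       16     0.5625
type 5     10       18     3.5556
type 6     47       50     0.1800
type 7     56       49     1.0000
The largest term is for type 5: 3.556.

type 5, 3.556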